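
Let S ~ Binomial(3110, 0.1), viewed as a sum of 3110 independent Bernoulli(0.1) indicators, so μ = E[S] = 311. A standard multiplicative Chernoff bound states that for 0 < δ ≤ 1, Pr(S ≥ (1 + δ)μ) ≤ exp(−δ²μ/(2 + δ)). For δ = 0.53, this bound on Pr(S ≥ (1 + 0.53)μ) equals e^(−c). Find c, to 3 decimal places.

34.530

c = δ²μ/(2 + δ) = 0.53²·311/(2 + 0.53) = 34.5296.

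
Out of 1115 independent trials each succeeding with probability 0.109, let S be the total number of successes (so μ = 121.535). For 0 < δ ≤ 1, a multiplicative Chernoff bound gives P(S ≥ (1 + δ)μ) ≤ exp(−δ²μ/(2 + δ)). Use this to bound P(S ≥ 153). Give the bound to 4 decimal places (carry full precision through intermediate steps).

Write 153 = (1 + δ)μ, so δ = 153/121.535 − 1 = 0.2588966…
Then the exponent is δ²μ/(2 + δ) = (153 − μ)² / (μ·(2 + δ)) = 3.606266.
Bound = exp(−3.606266) = 0.02715.

0.0272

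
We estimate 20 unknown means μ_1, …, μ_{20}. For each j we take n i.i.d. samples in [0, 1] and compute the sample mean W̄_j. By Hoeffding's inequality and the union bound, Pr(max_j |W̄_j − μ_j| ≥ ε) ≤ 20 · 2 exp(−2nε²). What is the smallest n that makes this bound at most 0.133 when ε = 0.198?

Need 2·20·exp(−2nε²) ≤ 0.133, i.e. exp(−2nε²) ≤ 0.133/40.
So 2nε² ≥ ln(40/0.133) = 5.706286.
Hence n ≥ 5.706286/(2·0.198²) = 72.777.
The smallest integer n is 73.

73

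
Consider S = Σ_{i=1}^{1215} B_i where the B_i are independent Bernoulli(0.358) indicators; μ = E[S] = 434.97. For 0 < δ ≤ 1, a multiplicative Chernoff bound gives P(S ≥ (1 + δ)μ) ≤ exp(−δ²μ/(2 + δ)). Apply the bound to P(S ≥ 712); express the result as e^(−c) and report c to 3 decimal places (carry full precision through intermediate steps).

66.912

Write 712 = (1 + δ)μ, so δ = 712/434.97 − 1 = 0.6368945…
Then the exponent is δ²μ/(2 + δ) = (712 − μ)² / (μ·(2 + δ)) = 66.911620.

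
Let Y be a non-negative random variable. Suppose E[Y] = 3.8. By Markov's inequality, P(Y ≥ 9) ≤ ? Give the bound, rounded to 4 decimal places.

0.4222

Markov's inequality: for a non-negative random variable, P(Y ≥ a) ≤ E[Y]/a.
Here E[Y] = 3.8 and a = 9, so the bound is 3.8/9 = 0.4222.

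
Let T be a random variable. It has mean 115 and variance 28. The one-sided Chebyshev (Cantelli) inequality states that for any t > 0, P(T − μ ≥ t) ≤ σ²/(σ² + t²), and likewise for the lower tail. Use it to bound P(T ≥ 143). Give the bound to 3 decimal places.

0.034

Here σ² = 28 and t = 28, so σ² + t² = 812.
Cantelli's bound: 28/812 = 0.0345.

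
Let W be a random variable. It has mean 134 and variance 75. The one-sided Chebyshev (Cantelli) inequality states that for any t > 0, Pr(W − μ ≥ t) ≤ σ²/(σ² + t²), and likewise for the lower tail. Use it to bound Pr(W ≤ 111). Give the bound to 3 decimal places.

0.124

Here σ² = 75 and t = 23, so σ² + t² = 604.
Cantelli's bound: 75/604 = 0.1242.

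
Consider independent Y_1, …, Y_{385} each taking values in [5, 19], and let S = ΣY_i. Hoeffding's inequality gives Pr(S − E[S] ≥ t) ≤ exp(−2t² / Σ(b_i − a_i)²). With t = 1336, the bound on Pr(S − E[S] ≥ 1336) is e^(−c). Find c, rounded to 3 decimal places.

47.307

Σ(b_i − a_i)² = 385·(14)² = 75460.
c = 2t²/75460 = 2·1336²/75460 = 47.3071.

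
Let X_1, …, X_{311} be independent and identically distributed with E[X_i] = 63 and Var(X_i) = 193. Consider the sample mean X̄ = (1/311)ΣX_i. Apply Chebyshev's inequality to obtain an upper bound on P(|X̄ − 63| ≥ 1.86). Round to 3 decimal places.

Var(X̄) = Var(X_i)/n = 193/311 = 0.62058.
Chebyshev: P(|X̄ − 63| ≥ 1.86) ≤ Var(X̄)/(1.86)² = 193/(311·1.86²) = 0.1794.

0.179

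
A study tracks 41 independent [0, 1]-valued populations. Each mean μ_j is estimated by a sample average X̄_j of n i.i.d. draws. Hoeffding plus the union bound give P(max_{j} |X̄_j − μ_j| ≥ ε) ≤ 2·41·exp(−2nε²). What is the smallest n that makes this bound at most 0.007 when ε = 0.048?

Need 2·41·exp(−2nε²) ≤ 0.007, i.e. exp(−2nε²) ≤ 0.007/82.
So 2nε² ≥ ln(82/0.007) = 9.368564.
Hence n ≥ 9.368564/(2·0.048²) = 2033.109.
The smallest integer n is 2034.

2034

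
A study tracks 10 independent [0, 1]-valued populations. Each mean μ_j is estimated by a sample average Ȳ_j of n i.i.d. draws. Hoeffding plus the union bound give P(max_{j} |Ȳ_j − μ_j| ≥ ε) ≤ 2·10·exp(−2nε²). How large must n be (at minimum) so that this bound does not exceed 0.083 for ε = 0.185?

81

Need 2·10·exp(−2nε²) ≤ 0.083, i.e. exp(−2nε²) ≤ 0.083/20.
So 2nε² ≥ ln(20/0.083) = 5.484647.
Hence n ≥ 5.484647/(2·0.185²) = 80.126.
The smallest integer n is 81.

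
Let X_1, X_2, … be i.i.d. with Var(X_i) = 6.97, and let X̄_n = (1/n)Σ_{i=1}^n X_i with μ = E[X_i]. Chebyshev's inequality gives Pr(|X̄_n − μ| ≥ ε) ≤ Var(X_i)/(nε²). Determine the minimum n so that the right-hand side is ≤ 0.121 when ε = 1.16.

Require 6.97/(n·1.16²) ≤ 0.121, i.e. n ≥ 6.97/(0.121·1.16²) = 42.809.
The smallest integer n is 43.

43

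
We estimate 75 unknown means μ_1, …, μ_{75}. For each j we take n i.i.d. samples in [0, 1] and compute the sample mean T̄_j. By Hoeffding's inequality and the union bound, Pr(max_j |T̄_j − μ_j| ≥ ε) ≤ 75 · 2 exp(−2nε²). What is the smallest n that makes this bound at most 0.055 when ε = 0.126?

Need 2·75·exp(−2nε²) ≤ 0.055, i.e. exp(−2nε²) ≤ 0.055/150.
So 2nε² ≥ ln(150/0.055) = 7.911057.
Hence n ≥ 7.911057/(2·0.126²) = 249.151.
The smallest integer n is 250.

250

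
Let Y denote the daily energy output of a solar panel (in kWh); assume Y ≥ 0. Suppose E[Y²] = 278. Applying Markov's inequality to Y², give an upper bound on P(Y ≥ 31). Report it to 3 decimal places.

0.289

Since Y ≥ 0, the event {Y ≥ 31} is the same as {Y² ≥ 961}.
Markov's inequality applied to Y² gives P(Y² ≥ 961) ≤ E[Y²]/961 = 278/961 = 0.2893.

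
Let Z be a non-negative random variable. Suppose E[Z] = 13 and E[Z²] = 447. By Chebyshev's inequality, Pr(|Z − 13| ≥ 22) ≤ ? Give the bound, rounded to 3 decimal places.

0.574

Var(Z) = E[Z²] − (E[Z])² = 447 − 169 = 278.
Chebyshev's inequality: Pr(|Z − μ| ≥ t) ≤ Var(Z)/t² = 278/484 = 0.5744.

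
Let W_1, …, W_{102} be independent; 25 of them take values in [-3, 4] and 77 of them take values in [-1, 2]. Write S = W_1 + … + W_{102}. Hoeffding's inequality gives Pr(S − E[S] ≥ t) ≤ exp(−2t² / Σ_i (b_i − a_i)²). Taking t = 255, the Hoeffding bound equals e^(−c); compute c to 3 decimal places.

Σ(b_i − a_i)² = 25·7² + 77·3² = 1918.
c = 2t² / 1918 = 2·255² / 1918 = 67.8050.

67.805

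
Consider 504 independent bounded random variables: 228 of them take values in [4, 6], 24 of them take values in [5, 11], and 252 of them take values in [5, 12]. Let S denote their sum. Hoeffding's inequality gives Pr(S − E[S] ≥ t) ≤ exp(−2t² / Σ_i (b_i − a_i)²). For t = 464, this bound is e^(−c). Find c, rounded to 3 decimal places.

30.487

Σ(b_i − a_i)² = 228·2² + 24·6² + 252·7² = 14124.
c = 2t² / 14124 = 2·464² / 14124 = 30.4865.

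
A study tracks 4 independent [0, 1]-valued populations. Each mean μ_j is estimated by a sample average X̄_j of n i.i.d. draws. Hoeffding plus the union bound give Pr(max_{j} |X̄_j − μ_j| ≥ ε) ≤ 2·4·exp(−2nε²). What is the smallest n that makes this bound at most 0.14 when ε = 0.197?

Need 2·4·exp(−2nε²) ≤ 0.14, i.e. exp(−2nε²) ≤ 0.14/8.
So 2nε² ≥ ln(8/0.14) = 4.045554.
Hence n ≥ 4.045554/(2·0.197²) = 52.121.
The smallest integer n is 53.

53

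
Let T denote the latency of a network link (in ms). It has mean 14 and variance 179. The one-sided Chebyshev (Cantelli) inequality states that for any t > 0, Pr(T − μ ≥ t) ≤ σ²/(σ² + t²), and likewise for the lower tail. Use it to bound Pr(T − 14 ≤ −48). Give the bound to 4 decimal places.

Here σ² = 179 and t = 48, so σ² + t² = 2483.
Cantelli's bound: 179/2483 = 0.0721.

0.0721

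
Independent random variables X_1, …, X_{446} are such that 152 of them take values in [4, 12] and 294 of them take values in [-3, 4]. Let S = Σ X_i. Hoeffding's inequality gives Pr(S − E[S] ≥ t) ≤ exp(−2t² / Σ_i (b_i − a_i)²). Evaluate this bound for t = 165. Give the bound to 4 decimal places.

Σ(b_i − a_i)² = 152·8² + 294·7² = 24134.
Exponent = 2·165² / 24134 = 2.25615.
Bound = exp(−2.25615) = 0.10475.

0.1048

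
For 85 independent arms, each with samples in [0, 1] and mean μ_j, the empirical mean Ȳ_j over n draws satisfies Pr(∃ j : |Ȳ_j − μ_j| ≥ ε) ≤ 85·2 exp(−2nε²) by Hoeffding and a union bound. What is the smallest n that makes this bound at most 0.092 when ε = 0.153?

161

Need 2·85·exp(−2nε²) ≤ 0.092, i.e. exp(−2nε²) ≤ 0.092/170.
So 2nε² ≥ ln(170/0.092) = 7.521765.
Hence n ≥ 7.521765/(2·0.153²) = 160.660.
The smallest integer n is 161.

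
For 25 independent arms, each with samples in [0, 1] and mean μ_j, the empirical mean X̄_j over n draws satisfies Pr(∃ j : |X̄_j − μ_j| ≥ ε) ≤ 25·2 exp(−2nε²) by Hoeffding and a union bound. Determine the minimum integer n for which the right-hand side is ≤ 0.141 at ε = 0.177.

94

Need 2·25·exp(−2nε²) ≤ 0.141, i.e. exp(−2nε²) ≤ 0.141/50.
So 2nε² ≥ ln(50/0.141) = 5.871018.
Hence n ≥ 5.871018/(2·0.177²) = 93.699.
The smallest integer n is 94.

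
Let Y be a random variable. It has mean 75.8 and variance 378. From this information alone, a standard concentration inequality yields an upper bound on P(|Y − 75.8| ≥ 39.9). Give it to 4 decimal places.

Mean and variance are known, so Chebyshev's inequality applies.
Chebyshev: P(|Y − μ| ≥ t) ≤ Var(Y)/t².
Bound = 378 / 1592.01 = 0.2374.

0.2374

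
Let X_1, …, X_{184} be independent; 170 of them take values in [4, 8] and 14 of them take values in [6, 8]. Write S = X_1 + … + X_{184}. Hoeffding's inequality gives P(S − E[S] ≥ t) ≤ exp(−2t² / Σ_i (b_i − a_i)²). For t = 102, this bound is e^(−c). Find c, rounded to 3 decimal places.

Σ(b_i − a_i)² = 170·4² + 14·2² = 2776.
c = 2t² / 2776 = 2·102² / 2776 = 7.4957.

7.496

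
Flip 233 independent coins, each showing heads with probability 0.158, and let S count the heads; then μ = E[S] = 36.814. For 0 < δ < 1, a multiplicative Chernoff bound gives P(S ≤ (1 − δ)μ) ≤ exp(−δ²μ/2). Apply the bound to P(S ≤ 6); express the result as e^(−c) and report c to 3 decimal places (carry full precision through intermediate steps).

Write 6 = (1 − δ)μ, so δ = 1 − 6/36.814 = 0.8370185…
Then the exponent is δ²μ/2 = (μ − 6)²/(2μ) = 12.895944.

12.896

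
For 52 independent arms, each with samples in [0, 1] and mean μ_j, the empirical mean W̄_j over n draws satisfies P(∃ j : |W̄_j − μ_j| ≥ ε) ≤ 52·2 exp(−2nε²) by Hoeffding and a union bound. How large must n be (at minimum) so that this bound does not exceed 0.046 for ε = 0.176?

Need 2·52·exp(−2nε²) ≤ 0.046, i.e. exp(−2nε²) ≤ 0.046/104.
So 2nε² ≥ ln(104/0.046) = 7.723505.
Hence n ≥ 7.723505/(2·0.176²) = 124.669.
The smallest integer n is 125.

125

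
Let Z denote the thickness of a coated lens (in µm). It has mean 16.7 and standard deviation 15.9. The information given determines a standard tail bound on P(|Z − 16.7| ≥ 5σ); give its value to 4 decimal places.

0.0400

Mean and variance are known, so Chebyshev's inequality applies.
Chebyshev: P(|Z − μ| ≥ t) ≤ Var(Z)/t².
Var(Z) = σ² = 15.9² = 252.81.
t = 5·15.9 = 79.5.
Bound = 252.81 / 6320.25 = 0.0400.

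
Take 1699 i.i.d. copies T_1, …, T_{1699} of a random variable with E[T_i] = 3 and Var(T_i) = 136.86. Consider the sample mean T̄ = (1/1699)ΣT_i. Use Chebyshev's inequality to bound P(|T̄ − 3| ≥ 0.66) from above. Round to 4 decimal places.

0.1849

Var(T̄) = Var(T_i)/n = 136.86/1699 = 0.080553.
Chebyshev: P(|T̄ − 3| ≥ 0.66) ≤ Var(T̄)/(0.66)² = 136.86/(1699·0.66²) = 0.1849.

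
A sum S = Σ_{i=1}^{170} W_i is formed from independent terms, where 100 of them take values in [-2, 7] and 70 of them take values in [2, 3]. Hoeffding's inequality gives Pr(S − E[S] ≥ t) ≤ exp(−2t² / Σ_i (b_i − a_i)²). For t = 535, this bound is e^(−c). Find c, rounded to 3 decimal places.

70.067

Σ(b_i − a_i)² = 100·9² + 70·1² = 8170.
c = 2t² / 8170 = 2·535² / 8170 = 70.0673.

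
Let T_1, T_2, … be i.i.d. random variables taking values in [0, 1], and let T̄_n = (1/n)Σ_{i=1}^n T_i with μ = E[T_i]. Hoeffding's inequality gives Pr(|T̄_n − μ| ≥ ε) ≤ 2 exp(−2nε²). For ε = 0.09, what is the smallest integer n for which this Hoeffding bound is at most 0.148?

Require 2·exp(−2nε²) ≤ 0.148, i.e. 2nε² ≥ ln(2/0.148) = 2.603690.
So n ≥ 2.603690 / (2·0.09²) = 160.722.
The smallest integer n is 161.

161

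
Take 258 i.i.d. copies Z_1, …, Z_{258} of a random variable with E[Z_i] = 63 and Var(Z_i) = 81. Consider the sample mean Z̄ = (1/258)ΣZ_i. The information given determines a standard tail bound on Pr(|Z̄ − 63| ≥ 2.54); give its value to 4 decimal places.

0.0487

With mean and variance of each term known, Chebyshev's inequality bounds the deviation of the sum (or sample mean).
Var(Z̄) = Var(Z_i)/n = 81/258 = 0.31395.
Chebyshev: Pr(|Z̄ − 63| ≥ 2.54) ≤ Var(Z̄)/(2.54)² = 81/(258·2.54²) = 0.0487.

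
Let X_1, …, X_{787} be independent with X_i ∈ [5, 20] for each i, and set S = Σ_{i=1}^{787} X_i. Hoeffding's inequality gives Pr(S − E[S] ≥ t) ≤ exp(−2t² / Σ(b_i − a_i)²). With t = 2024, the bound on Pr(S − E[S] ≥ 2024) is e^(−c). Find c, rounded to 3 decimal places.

46.269

Σ(b_i − a_i)² = 787·(15)² = 177075.
c = 2t²/177075 = 2·2024²/177075 = 46.2694.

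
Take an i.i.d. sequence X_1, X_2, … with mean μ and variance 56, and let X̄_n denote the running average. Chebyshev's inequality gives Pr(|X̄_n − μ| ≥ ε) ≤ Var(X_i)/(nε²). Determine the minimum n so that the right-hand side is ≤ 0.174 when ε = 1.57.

131

Require 56/(n·1.57²) ≤ 0.174, i.e. n ≥ 56/(0.174·1.57²) = 130.569.
The smallest integer n is 131.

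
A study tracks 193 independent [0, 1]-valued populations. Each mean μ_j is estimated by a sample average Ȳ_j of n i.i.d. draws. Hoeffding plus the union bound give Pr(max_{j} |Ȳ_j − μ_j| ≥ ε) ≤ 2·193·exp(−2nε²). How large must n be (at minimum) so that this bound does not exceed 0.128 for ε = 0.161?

Need 2·193·exp(−2nε²) ≤ 0.128, i.e. exp(−2nε²) ≤ 0.128/386.
So 2nε² ≥ ln(386/0.128) = 8.011562.
Hence n ≥ 8.011562/(2·0.161²) = 154.538.
The smallest integer n is 155.

155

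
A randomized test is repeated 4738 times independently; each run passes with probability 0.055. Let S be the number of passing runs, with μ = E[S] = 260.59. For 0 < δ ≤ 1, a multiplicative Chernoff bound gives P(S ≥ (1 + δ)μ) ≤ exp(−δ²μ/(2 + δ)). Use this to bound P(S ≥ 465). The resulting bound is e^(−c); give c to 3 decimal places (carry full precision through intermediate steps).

Write 465 = (1 + δ)μ, so δ = 465/260.59 − 1 = 0.7844123…
Then the exponent is δ²μ/(2 + δ) = (465 − μ)² / (μ·(2 + δ)) = 57.585480.

57.585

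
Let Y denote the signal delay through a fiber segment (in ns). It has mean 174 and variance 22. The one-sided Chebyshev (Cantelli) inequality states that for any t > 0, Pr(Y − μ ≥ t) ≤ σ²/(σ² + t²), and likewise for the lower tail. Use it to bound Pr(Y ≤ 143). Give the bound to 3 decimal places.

Here σ² = 22 and t = 31, so σ² + t² = 983.
Cantelli's bound: 22/983 = 0.0224.

0.022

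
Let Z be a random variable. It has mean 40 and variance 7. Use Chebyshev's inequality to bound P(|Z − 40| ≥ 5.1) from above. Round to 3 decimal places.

0.269

Chebyshev: P(|Z − μ| ≥ t) ≤ Var(Z)/t².
Bound = 7 / 26.01 = 0.2691.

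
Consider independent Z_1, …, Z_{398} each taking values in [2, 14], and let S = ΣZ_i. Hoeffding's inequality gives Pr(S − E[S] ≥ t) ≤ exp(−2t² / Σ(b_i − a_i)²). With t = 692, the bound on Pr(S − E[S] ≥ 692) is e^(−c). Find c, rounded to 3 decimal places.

Σ(b_i − a_i)² = 398·(12)² = 57312.
c = 2t²/57312 = 2·692²/57312 = 16.7108.

16.711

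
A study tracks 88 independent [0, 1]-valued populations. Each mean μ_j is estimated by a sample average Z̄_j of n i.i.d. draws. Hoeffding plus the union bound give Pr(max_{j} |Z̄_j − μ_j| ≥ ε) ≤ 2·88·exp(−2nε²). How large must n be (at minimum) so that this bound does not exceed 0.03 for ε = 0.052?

1605

Need 2·88·exp(−2nε²) ≤ 0.03, i.e. exp(−2nε²) ≤ 0.03/176.
So 2nε² ≥ ln(176/0.03) = 8.677042.
Hence n ≥ 8.677042/(2·0.052²) = 1604.483.
The smallest integer n is 1605.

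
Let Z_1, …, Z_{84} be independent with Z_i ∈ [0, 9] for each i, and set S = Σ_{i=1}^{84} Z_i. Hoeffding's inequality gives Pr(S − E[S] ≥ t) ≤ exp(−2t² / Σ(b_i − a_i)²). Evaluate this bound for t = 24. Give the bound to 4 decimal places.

0.8442

Σ(b_i − a_i)² = 84·(9)² = 6804.
Exponent = 2·24²/6804 = 0.1693.
Bound = exp(−0.1693) = 0.84425.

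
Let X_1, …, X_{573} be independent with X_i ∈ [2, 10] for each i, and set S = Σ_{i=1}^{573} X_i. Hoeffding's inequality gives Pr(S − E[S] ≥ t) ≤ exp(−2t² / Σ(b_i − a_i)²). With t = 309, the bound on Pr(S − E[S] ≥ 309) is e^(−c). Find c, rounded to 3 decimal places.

Σ(b_i − a_i)² = 573·(8)² = 36672.
c = 2t²/36672 = 2·309²/36672 = 5.2073.

5.207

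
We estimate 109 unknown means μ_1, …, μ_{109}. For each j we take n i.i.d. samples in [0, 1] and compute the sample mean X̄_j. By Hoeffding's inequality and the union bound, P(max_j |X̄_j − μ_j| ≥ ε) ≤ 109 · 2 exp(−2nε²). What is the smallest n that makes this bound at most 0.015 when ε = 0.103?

452

Need 2·109·exp(−2nε²) ≤ 0.015, i.e. exp(−2nε²) ≤ 0.015/218.
So 2nε² ≥ ln(218/0.015) = 9.584200.
Hence n ≥ 9.584200/(2·0.103²) = 451.701.
The smallest integer n is 452.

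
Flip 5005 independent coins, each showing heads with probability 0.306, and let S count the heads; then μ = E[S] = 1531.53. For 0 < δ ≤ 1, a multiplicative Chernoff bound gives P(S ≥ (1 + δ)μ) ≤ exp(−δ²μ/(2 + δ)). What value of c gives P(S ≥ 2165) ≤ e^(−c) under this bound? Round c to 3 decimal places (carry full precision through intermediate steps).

Write 2165 = (1 + δ)μ, so δ = 2165/1531.53 − 1 = 0.4136191…
Then the exponent is δ²μ/(2 + δ) = (2165 − μ)² / (μ·(2 + δ)) = 108.557009.

108.557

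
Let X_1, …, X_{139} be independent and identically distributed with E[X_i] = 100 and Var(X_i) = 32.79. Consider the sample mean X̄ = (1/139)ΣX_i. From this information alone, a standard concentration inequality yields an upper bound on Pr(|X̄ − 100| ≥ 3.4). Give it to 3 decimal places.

0.020

With mean and variance of each term known, Chebyshev's inequality bounds the deviation of the sum (or sample mean).
Var(X̄) = Var(X_i)/n = 32.79/139 = 0.2359.
Chebyshev: Pr(|X̄ − 100| ≥ 3.4) ≤ Var(X̄)/(3.4)² = 32.79/(139·3.4²) = 0.0204.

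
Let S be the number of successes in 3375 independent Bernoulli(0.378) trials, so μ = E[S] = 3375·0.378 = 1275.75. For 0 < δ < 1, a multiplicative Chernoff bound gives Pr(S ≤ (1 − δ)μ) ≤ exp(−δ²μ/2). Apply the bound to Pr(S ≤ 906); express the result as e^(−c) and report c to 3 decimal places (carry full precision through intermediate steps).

Write 906 = (1 − δ)μ, so δ = 1 − 906/1275.75 = 0.2898295…
Then the exponent is δ²μ/2 = (μ − 906)²/(2μ) = 53.582231.

53.582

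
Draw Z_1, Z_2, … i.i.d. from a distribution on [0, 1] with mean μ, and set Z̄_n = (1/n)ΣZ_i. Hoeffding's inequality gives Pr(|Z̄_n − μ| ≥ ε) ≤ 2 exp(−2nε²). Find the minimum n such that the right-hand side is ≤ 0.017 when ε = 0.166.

Require 2·exp(−2nε²) ≤ 0.017, i.e. 2nε² ≥ ln(2/0.017) = 4.767689.
So n ≥ 4.767689 / (2·0.166²) = 86.509.
The smallest integer n is 87.

87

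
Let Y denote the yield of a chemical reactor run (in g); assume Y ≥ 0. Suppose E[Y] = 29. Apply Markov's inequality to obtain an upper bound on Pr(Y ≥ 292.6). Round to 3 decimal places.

0.099

Markov's inequality: for a non-negative random variable, Pr(Y ≥ a) ≤ E[Y]/a.
Here E[Y] = 29 and a = 292.6, so the bound is 29/292.6 = 0.0991.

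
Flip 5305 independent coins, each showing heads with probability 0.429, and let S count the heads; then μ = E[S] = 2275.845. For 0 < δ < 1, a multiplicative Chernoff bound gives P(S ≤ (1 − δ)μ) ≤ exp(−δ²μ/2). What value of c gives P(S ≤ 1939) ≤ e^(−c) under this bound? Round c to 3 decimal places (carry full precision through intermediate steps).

24.928

Write 1939 = (1 − δ)μ, so δ = 1 − 1939/2275.845 = 0.1480088…
Then the exponent is δ²μ/2 = (μ − 1939)²/(2μ) = 24.928006.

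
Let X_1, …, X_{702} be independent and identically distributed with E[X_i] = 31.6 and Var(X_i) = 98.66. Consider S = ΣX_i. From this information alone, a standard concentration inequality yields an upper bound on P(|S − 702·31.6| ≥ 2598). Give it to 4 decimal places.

With mean and variance of each term known, Chebyshev's inequality bounds the deviation of the sum (or sample mean).
Var(S) = n·Var(X_i) = 702·98.66 = 69259.32.
Chebyshev: P(|S − 702·31.6| ≥ 2598) ≤ Var(S)/2598² = 69259.32/6749604 = 0.0103.

0.0103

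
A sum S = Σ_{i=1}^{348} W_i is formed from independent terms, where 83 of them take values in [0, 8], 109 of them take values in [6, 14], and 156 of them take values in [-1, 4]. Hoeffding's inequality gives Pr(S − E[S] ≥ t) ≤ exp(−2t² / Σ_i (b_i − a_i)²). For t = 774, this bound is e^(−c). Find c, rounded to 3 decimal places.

Σ(b_i − a_i)² = 83·8² + 109·8² + 156·5² = 16188.
c = 2t² / 16188 = 2·774² / 16188 = 74.0148.

74.015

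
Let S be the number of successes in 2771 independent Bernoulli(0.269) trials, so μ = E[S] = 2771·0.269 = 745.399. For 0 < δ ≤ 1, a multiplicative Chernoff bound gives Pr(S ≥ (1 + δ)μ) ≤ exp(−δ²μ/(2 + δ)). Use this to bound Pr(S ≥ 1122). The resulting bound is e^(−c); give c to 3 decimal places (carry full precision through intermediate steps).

Write 1122 = (1 + δ)μ, so δ = 1122/745.399 − 1 = 0.5052341…
Then the exponent is δ²μ/(2 + δ) = (1122 − μ)² / (μ·(2 + δ)) = 75.949657.

75.950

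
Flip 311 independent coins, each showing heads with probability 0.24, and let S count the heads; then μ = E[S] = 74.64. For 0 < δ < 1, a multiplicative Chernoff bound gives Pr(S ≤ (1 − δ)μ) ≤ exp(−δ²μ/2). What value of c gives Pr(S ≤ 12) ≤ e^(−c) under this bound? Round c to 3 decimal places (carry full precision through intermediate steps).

Write 12 = (1 − δ)μ, so δ = 1 − 12/74.64 = 0.8392283…
Then the exponent is δ²μ/2 = (μ − 12)²/(2μ) = 26.284630.

26.285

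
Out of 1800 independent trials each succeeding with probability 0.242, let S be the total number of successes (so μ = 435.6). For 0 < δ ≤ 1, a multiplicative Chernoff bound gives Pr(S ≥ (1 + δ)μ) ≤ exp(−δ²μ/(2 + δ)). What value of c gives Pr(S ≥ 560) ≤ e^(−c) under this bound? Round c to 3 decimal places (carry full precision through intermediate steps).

Write 560 = (1 + δ)μ, so δ = 560/435.6 − 1 = 0.2855831…
Then the exponent is δ²μ/(2 + δ) = (560 − μ)² / (μ·(2 + δ)) = 15.543753.

15.544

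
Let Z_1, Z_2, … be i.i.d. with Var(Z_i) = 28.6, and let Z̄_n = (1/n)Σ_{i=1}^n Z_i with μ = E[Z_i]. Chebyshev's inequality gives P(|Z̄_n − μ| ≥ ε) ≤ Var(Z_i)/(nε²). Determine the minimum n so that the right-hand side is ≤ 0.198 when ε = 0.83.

210

Require 28.6/(n·0.83²) ≤ 0.198, i.e. n ≥ 28.6/(0.198·0.83²) = 209.674.
The smallest integer n is 210.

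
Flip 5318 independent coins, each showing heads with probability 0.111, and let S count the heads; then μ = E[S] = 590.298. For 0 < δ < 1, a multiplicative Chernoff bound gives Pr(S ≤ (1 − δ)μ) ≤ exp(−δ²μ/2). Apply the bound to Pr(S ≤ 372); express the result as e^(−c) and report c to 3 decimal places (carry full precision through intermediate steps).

40.364

Write 372 = (1 − δ)μ, so δ = 1 − 372/590.298 = 0.3698098…
Then the exponent is δ²μ/2 = (μ − 372)²/(2μ) = 40.364373.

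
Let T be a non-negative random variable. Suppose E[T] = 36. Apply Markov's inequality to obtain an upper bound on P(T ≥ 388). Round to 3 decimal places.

Markov's inequality: for a non-negative random variable, P(T ≥ a) ≤ E[T]/a.
Here E[T] = 36 and a = 388, so the bound is 36/388 = 0.0928.

0.093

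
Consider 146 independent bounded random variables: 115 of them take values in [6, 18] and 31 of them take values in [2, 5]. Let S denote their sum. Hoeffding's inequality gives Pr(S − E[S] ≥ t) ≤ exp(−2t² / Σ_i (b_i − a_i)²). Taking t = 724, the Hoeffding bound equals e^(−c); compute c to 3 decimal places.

62.257

Σ(b_i − a_i)² = 115·12² + 31·3² = 16839.
c = 2t² / 16839 = 2·724² / 16839 = 62.2574.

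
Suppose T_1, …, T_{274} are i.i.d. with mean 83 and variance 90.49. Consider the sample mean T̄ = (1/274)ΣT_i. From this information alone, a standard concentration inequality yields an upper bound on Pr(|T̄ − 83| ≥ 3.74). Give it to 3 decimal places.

0.024

With mean and variance of each term known, Chebyshev's inequality bounds the deviation of the sum (or sample mean).
Var(T̄) = Var(T_i)/n = 90.49/274 = 0.33026.
Chebyshev: Pr(|T̄ − 83| ≥ 3.74) ≤ Var(T̄)/(3.74)² = 90.49/(274·3.74²) = 0.0236.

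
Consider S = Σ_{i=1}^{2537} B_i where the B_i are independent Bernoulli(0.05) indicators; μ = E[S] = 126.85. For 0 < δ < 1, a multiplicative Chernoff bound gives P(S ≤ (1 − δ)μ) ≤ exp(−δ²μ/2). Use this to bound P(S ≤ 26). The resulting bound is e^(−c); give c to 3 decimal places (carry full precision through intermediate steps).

40.090

Write 26 = (1 − δ)μ, so δ = 1 − 26/126.85 = 0.7950335…
Then the exponent is δ²μ/2 = (μ − 26)²/(2μ) = 40.089564.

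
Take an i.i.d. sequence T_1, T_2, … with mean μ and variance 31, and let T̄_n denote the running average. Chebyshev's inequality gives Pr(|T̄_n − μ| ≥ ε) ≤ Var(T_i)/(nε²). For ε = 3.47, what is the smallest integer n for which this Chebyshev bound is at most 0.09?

29

Require 31/(n·3.47²) ≤ 0.09, i.e. n ≥ 31/(0.09·3.47²) = 28.606.
The smallest integer n is 29.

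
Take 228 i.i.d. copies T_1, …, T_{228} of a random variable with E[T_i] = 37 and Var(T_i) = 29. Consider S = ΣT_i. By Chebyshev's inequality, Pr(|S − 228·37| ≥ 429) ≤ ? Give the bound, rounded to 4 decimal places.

0.0359

Var(S) = n·Var(T_i) = 228·29 = 6612.
Chebyshev: Pr(|S − 228·37| ≥ 429) ≤ Var(S)/429² = 6612/184041 = 0.0359.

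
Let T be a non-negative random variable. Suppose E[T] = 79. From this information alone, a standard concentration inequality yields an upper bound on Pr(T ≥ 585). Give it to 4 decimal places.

0.1350

Only the mean of a non-negative variable is known, so Markov's inequality is the applicable tail bound.
Markov's inequality: for a non-negative random variable, Pr(T ≥ a) ≤ E[T]/a.
Here E[T] = 79 and a = 585, so the bound is 79/585 = 0.1350.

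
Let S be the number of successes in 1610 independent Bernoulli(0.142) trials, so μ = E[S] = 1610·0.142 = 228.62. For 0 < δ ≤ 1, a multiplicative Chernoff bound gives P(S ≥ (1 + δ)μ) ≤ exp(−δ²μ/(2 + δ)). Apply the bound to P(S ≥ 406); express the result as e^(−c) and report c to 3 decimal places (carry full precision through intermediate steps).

49.579

Write 406 = (1 + δ)μ, so δ = 406/228.62 − 1 = 0.7758726…
Then the exponent is δ²μ/(2 + δ) = (406 − μ)² / (μ·(2 + δ)) = 49.578747.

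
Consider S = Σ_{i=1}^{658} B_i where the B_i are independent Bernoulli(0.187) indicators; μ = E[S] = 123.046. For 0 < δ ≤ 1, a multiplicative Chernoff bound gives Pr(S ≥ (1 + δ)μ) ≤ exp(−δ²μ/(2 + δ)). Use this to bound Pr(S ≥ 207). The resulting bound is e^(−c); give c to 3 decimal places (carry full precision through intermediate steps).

21.355

Write 207 = (1 + δ)μ, so δ = 207/123.046 − 1 = 0.6822977…
Then the exponent is δ²μ/(2 + δ) = (207 − μ)² / (μ·(2 + δ)) = 21.355430.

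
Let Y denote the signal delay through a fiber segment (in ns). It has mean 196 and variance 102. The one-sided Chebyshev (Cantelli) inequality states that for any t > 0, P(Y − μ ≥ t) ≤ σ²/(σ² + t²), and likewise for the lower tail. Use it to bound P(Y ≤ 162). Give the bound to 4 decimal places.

0.0811

Here σ² = 102 and t = 34, so σ² + t² = 1258.
Cantelli's bound: 102/1258 = 0.0811.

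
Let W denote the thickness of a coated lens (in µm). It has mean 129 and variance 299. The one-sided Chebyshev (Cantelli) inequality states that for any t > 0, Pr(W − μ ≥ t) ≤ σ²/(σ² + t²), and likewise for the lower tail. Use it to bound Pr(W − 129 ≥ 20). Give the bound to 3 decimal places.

Here σ² = 299 and t = 20, so σ² + t² = 699.
Cantelli's bound: 299/699 = 0.4278.

0.428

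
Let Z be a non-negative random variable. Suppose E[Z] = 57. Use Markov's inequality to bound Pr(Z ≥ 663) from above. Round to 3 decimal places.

Markov's inequality: for a non-negative random variable, Pr(Z ≥ a) ≤ E[Z]/a.
Here E[Z] = 57 and a = 663, so the bound is 57/663 = 0.0860.

0.086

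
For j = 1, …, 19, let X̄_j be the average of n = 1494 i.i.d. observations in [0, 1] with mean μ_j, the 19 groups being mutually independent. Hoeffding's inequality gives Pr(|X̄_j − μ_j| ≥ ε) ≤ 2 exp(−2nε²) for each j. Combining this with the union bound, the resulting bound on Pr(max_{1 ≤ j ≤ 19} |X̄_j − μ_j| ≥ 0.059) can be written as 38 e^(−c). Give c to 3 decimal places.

Union bound over the 19 events: Pr(max_{1 ≤ j ≤ 19} |X̄_j − μ_j| ≥ 0.059) ≤ 19·2·exp(−2nε²) = 38 exp(−2·1494·0.059²).
So c = 2·1494·0.059² = 10.4012.

10.401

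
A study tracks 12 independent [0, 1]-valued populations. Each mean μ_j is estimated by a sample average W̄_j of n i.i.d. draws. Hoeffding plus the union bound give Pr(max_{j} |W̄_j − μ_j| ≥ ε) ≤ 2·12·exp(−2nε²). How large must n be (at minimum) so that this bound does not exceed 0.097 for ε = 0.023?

5209

Need 2·12·exp(−2nε²) ≤ 0.097, i.e. exp(−2nε²) ≤ 0.097/24.
So 2nε² ≥ ln(24/0.097) = 5.511098.
Hence n ≥ 5.511098/(2·0.023²) = 5208.977.
The smallest integer n is 5209.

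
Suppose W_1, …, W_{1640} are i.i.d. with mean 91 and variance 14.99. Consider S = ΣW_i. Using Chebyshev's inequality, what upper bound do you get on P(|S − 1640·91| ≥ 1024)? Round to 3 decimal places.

Var(S) = n·Var(W_i) = 1640·14.99 = 24583.6.
Chebyshev: P(|S − 1640·91| ≥ 1024) ≤ Var(S)/1024² = 24583.6/1048576 = 0.0234.

0.023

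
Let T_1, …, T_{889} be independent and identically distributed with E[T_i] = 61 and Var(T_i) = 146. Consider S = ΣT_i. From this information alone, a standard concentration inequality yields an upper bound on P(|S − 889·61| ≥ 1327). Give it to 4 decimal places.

0.0737

With mean and variance of each term known, Chebyshev's inequality bounds the deviation of the sum (or sample mean).
Var(S) = n·Var(T_i) = 889·146 = 129794.
Chebyshev: P(|S − 889·61| ≥ 1327) ≤ Var(S)/1327² = 129794/1760929 = 0.0737.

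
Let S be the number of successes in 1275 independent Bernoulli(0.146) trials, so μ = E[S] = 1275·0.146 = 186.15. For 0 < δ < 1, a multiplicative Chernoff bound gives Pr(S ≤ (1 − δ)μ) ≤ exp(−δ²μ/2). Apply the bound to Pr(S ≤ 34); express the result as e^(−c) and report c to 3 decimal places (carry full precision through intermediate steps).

62.180

Write 34 = (1 − δ)μ, so δ = 1 − 34/186.15 = 0.8173516…
Then the exponent is δ²μ/2 = (μ − 34)²/(2μ) = 62.180023.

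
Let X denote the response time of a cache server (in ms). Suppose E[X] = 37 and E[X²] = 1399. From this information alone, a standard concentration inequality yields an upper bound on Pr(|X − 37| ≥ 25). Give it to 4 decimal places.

0.0480

The first two moments determine the variance, so Chebyshev's inequality is the sharpest standard bound available.
Var(X) = E[X²] − (E[X])² = 1399 − 1369 = 30.
Chebyshev's inequality: Pr(|X − μ| ≥ t) ≤ Var(X)/t² = 30/625 = 0.0480.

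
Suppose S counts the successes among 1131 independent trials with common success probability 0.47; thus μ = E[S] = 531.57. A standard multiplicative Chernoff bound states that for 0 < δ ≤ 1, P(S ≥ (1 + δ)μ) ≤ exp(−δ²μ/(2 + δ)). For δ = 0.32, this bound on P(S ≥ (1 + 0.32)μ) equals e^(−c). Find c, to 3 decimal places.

c = δ²μ/(2 + δ) = 0.32²·531.57/(2 + 0.32) = 23.4624.

23.462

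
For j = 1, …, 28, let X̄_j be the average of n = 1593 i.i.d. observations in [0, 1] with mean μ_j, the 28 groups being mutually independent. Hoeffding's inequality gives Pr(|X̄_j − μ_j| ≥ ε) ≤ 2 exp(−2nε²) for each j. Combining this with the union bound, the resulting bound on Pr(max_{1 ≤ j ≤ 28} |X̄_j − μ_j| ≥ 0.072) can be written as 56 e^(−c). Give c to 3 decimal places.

Union bound over the 28 events: Pr(max_{1 ≤ j ≤ 28} |X̄_j − μ_j| ≥ 0.072) ≤ 28·2·exp(−2nε²) = 56 exp(−2·1593·0.072²).
So c = 2·1593·0.072² = 16.5162.

16.516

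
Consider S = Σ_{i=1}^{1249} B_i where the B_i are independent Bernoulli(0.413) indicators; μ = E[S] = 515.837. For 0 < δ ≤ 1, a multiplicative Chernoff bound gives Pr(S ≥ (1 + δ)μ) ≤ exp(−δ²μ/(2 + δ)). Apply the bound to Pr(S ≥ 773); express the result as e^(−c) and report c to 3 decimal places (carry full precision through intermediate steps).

Write 773 = (1 + δ)μ, so δ = 773/515.837 − 1 = 0.4985354…
Then the exponent is δ²μ/(2 + δ) = (773 − μ)² / (μ·(2 + δ)) = 51.312003.

51.312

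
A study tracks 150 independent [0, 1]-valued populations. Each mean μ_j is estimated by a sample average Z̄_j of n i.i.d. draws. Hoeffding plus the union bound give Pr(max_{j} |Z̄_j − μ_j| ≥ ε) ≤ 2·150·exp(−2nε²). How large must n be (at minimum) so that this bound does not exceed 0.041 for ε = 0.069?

935

Need 2·150·exp(−2nε²) ≤ 0.041, i.e. exp(−2nε²) ≤ 0.041/300.
So 2nε² ≥ ln(300/0.041) = 8.897966.
Hence n ≥ 8.897966/(2·0.069²) = 934.464.
The smallest integer n is 935.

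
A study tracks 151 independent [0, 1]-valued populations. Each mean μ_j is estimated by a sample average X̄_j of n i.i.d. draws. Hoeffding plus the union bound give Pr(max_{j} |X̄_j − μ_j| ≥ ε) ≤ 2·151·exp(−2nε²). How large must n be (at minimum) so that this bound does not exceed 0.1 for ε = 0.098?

418

Need 2·151·exp(−2nε²) ≤ 0.1, i.e. exp(−2nε²) ≤ 0.1/302.
So 2nε² ≥ ln(302/0.1) = 8.013012.
Hence n ≥ 8.013012/(2·0.098²) = 417.171.
The smallest integer n is 418.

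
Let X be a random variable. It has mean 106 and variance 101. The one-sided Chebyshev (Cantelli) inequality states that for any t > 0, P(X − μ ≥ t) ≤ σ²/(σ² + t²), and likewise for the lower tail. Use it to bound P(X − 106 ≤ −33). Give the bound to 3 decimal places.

0.085

Here σ² = 101 and t = 33, so σ² + t² = 1190.
Cantelli's bound: 101/1190 = 0.0849.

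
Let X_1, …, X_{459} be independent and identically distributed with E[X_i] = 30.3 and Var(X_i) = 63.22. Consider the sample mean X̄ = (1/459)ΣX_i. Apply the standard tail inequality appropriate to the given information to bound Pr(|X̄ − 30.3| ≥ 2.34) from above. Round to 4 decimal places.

0.0252

With mean and variance of each term known, Chebyshev's inequality bounds the deviation of the sum (or sample mean).
Var(X̄) = Var(X_i)/n = 63.22/459 = 0.13773.
Chebyshev: Pr(|X̄ − 30.3| ≥ 2.34) ≤ Var(X̄)/(2.34)² = 63.22/(459·2.34²) = 0.0252.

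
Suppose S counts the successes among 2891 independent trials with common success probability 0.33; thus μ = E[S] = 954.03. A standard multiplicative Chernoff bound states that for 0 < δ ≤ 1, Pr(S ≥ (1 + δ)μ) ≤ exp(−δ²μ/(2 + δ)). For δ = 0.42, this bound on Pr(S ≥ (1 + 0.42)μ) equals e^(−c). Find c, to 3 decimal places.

c = δ²μ/(2 + δ) = 0.42²·954.03/(2 + 0.42) = 69.5417.

69.542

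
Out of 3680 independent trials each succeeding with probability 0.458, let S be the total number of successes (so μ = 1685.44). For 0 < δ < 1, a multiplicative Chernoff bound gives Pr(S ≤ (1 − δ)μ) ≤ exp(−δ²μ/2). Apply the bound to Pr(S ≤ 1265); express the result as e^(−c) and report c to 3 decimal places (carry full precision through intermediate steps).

Write 1265 = (1 − δ)μ, so δ = 1 − 1265/1685.44 = 0.2494541…
Then the exponent is δ²μ/2 = (μ − 1265)²/(2μ) = 52.440251.

52.440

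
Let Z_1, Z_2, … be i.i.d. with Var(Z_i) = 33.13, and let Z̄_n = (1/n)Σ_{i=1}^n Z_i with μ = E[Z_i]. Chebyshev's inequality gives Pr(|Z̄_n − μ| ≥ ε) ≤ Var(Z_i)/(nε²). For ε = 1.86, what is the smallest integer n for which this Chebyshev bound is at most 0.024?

Require 33.13/(n·1.86²) ≤ 0.024, i.e. n ≥ 33.13/(0.024·1.86²) = 399.010.
The smallest integer n is 400.

400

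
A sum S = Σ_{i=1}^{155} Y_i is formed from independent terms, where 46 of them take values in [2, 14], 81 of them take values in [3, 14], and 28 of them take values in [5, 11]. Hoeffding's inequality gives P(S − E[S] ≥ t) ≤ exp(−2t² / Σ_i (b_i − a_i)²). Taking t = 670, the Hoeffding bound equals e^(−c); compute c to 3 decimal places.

Σ(b_i − a_i)² = 46·12² + 81·11² + 28·6² = 17433.
c = 2t² / 17433 = 2·670² / 17433 = 51.5000.

51.500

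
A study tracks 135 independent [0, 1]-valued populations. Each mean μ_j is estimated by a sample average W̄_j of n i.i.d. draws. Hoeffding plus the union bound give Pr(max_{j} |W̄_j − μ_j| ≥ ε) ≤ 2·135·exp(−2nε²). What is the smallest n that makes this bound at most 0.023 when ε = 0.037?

3423

Need 2·135·exp(−2nε²) ≤ 0.023, i.e. exp(−2nε²) ≤ 0.023/270.
So 2nε² ≥ ln(270/0.023) = 9.370683.
Hence n ≥ 9.370683/(2·0.037²) = 3422.455.
The smallest integer n is 3423.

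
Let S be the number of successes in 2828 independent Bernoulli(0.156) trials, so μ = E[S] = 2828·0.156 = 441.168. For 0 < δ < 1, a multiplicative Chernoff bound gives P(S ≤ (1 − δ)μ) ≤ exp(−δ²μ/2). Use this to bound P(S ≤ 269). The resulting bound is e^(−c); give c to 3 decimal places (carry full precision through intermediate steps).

33.595

Write 269 = (1 − δ)μ, so δ = 1 − 269/441.168 = 0.390255…
Then the exponent is δ²μ/2 = (μ − 269)²/(2μ) = 33.594708.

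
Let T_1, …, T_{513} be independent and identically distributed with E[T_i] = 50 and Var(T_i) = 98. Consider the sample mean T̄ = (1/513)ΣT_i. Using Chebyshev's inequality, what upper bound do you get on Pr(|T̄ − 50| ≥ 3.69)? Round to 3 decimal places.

0.014

Var(T̄) = Var(T_i)/n = 98/513 = 0.19103.
Chebyshev: Pr(|T̄ − 50| ≥ 3.69) ≤ Var(T̄)/(3.69)² = 98/(513·3.69²) = 0.0140.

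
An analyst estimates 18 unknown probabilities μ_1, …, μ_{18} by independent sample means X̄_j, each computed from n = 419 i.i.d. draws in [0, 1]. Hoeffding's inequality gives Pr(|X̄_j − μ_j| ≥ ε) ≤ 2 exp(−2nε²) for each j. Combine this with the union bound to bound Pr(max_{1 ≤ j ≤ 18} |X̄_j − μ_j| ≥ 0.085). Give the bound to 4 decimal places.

Per-experiment Hoeffding bound: 2·exp(−2·419·0.085²) = 2·exp(−6.05455) = 0.0046943.
Union bound over 18 events: 18·0.0046943 = 0.08450.

0.0845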